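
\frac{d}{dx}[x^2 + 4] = 2*x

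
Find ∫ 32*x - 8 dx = 16*x^2 - 8*x + C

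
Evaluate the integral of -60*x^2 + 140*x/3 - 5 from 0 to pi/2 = -5*pi^3/2 - 5*pi/2 + 35*pi^2/6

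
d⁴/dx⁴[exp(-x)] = exp(-x)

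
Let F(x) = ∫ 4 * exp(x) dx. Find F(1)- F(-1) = -4*exp(-1) + 4*E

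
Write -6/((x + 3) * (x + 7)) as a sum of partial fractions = 3/(2*(x + 7)) - 3/(2*(x + 3))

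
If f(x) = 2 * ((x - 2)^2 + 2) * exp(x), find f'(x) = 2*x^2*exp(x) - 4*x*exp(x) + 4*exp(x)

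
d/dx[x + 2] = 1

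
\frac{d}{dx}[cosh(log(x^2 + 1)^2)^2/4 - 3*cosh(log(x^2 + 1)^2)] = 2*x*(cosh(log(x^2 + 1)^2) - 6)*log(x^2 + 1)*sinh(log(x^2 + 1)^2)/(x^2 + 1)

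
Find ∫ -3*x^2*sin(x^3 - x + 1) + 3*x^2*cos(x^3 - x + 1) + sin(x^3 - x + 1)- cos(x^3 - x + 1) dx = sin(x^3 - x + 1) + cos(x^3 - x + 1) + C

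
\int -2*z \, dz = -z^2 + C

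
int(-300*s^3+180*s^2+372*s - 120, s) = -75*s^4 + 60*s^3 + 186*s^2 - 120*s + C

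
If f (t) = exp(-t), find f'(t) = -exp(-t)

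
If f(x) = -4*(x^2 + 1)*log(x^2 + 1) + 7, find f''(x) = (-8*x^2*log(x^2 + 1) - 24*x^2 - 8*log(x^2 + 1) - 8)/(x^2 + 1)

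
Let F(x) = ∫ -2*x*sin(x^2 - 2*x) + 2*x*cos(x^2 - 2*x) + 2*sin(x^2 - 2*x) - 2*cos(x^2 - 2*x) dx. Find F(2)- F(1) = -cos(1) + sin(1) + 1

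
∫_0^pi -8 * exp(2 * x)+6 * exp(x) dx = -4*exp(2*pi) - 2 + 6*exp(pi)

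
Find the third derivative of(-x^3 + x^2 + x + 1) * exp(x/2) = -x^3*exp(x/2)/8 - 17*x^2*exp(x/2)/8 - 59*x*exp(x/2)/8 - 17*exp(x/2)/8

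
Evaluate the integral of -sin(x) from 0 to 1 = -1 + cos(1)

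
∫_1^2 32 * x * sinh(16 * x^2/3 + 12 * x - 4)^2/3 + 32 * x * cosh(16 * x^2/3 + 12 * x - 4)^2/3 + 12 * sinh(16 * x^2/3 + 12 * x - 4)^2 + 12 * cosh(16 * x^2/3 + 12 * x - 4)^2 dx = -sinh(40/3)*cosh(40/3) + sinh(124/3)*cosh(124/3)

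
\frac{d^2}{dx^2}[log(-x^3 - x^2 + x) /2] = (-3*x^4 - 4*x^3 - 2*x^2 + 2*x - 1)/(2*x^6 + 4*x^5 - 2*x^4 - 4*x^3 + 2*x^2)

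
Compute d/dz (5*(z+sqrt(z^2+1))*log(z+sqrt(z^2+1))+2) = (5*z*log(z + sqrt(z^2 + 1)) + 5*z + 5*sqrt(z^2 + 1)*log(z + sqrt(z^2 + 1)) + 5*sqrt(z^2 + 1))/sqrt(z^2 + 1)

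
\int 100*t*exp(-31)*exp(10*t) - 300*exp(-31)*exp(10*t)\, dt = (10*t - 31)*exp(10*t - 31) + C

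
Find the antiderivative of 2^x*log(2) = 2^x + C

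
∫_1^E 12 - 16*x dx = -8*exp(2) - 4 + 12*E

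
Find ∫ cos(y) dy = sin(y) + C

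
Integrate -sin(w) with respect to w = cos(w) + C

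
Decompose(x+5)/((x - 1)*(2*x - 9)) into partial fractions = 19/(7*(2*x - 9)) - 6/(7*(x - 1))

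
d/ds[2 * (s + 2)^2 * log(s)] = (4*s^2*log(s) + 2*s^2 + 8*s*log(s) + 8*s + 8)/s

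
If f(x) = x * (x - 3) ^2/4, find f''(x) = 3*x/2 - 3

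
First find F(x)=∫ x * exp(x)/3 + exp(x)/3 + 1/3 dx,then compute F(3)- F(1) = -E/3 + 2/3 + exp(3)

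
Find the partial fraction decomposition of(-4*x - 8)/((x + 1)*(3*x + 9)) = -2/(3*(x + 3)) - 2/(3*(x + 1))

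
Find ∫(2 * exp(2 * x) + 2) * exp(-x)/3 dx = 4*sinh(x)/3 + C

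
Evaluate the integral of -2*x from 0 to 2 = -4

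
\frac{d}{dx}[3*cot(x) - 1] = -3/sin(x)^2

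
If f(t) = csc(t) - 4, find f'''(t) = (1 - 6/sin(t)^2)*cos(t)/sin(t)^2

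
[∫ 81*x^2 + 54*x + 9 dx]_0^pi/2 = -1 + (1 + 3*pi/2)^3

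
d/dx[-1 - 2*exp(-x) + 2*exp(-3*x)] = (2*exp(2*x) - 6)*exp(-3*x)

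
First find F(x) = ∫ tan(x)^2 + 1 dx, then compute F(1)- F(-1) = 2*tan(1)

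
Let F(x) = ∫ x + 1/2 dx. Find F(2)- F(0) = 3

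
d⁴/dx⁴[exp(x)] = exp(x)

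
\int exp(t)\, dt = exp(t) + C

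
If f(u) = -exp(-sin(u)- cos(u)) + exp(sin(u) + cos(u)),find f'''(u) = 2*(-3*exp(2*sin(u) + 2*cos(u))*sin(u + pi/4) - sqrt(2)*exp(2*sin(u))*exp(2*cos(u))*sin(u)*cos(u) - sqrt(2)*sin(u)*cos(u) + 3*sin(u + pi/4))*exp(-sqrt(2)*sin(u + pi/4))*cos(u + pi/4)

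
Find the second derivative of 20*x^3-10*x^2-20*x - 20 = 120*x - 20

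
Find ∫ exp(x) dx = exp(x) + C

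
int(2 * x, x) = x^2 + C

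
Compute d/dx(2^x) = 2^x*log(2)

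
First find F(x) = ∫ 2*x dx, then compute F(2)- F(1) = 3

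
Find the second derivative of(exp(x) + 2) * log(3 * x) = (x^2*exp(x)*log(x) + x^2*exp(x)*log(3) + 2*x*exp(x) - exp(x) - 2)/x^2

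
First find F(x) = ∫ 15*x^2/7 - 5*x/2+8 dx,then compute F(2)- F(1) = 37/4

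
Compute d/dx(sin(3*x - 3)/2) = 3*cos(3*x - 3)/2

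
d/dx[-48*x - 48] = -48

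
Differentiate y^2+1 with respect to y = 2*y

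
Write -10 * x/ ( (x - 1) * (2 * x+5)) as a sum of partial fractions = -50/(7*(2*x + 5)) - 10/(7*(x - 1))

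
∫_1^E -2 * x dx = 1 - exp(2)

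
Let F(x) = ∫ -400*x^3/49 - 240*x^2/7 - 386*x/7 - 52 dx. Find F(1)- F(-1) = -888/7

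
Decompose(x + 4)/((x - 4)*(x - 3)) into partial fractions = -7/(x - 3) + 8/(x - 4)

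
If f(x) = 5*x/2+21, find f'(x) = 5/2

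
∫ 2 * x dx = x^2 + C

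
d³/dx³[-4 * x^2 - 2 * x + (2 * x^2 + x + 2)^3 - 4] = 960*x^3 + 720*x^2 + 720*x + 150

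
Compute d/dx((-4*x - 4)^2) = 32*x + 32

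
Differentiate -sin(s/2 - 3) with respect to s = -cos(s/2 - 3)/2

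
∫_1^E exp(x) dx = -E + exp(E)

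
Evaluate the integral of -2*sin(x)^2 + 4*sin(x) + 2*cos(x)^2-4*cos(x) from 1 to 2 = -(-2 + cos(1) + sin(1))^2 + (-2 + cos(2) + sin(2))^2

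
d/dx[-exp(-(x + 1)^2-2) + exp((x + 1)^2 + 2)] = (2*x*exp(2*x^2 + 4*x + 6) + 2*x + 2*exp(2*x^2 + 4*x + 6) + 2)*exp(-x^2 - 2*x - 3)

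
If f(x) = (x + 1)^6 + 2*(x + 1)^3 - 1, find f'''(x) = 120*x^3 + 360*x^2 + 360*x + 132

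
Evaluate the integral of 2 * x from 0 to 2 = 4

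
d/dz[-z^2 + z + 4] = 1 - 2*z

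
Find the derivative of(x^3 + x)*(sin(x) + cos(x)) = sqrt(2)*(x^3*cos(x + pi/4) + 3*x^2*sin(x + pi/4) + x*cos(x + pi/4) + sin(x + pi/4))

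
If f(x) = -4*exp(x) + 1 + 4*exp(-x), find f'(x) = (-4*exp(2*x) - 4)*exp(-x)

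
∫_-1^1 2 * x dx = 0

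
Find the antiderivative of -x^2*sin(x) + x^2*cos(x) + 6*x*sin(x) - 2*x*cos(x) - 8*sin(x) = sqrt(2)*(x - 2)^2*sin(x + pi/4) + C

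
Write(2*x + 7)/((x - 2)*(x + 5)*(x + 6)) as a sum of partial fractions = -5/(8*(x + 6)) + 3/(7*(x + 5)) + 11/(56*(x - 2))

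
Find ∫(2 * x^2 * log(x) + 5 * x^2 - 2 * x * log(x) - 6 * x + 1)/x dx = (x - 1)^2*(log(x) + 2) + C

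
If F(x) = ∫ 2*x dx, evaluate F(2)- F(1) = 3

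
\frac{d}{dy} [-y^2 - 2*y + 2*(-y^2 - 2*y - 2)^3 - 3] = -12*y^5 - 60*y^4 - 144*y^3 - 192*y^2 - 146*y - 50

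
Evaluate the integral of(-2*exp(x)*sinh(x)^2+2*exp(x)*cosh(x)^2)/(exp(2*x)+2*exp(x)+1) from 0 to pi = -1 + 2*exp(pi)/(1 + exp(pi))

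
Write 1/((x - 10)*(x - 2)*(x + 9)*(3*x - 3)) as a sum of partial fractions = -1/(6270*(x + 9)) + 1/(270*(x - 1)) - 1/(264*(x - 2)) + 1/(4104*(x - 10))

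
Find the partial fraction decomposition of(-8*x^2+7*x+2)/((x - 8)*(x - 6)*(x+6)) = -41/(21*(x + 6)) + 61/(6*(x - 6)) - 227/(14*(x - 8))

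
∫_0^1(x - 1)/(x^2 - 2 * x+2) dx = -log(2)/2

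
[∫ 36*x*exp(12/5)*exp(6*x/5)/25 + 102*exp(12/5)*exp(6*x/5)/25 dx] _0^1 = -12*exp(12/5)/5 + 18*exp(18/5)/5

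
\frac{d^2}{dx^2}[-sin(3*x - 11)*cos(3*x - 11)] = 18*sin(6*x - 22)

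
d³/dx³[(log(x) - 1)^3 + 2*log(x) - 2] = (6*log(x)^2 - 30*log(x) + 34)/x^3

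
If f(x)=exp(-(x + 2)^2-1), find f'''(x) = (-8*x^3 - 48*x^2 - 84*x - 40)*exp(-x^2 - 4*x - 5)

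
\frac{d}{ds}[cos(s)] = -sin(s)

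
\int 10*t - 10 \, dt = 5*t^2 - 10*t + C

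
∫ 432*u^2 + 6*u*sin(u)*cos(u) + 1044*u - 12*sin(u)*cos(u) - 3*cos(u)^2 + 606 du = 144*u^3 + 522*u^2 - 3*u*cos(u)^2 + 606*u + 6*cos(u)^2 + C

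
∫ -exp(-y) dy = exp(-y) + C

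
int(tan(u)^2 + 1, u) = tan(u) + C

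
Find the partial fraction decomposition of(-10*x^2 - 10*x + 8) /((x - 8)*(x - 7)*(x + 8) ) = -23/(10*(x + 8)) + 184/(5*(x - 7)) - 89/(2*(x - 8))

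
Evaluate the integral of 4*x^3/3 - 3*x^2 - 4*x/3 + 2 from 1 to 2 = -2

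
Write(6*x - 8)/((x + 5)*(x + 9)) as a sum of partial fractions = 31/(2*(x + 9)) - 19/(2*(x + 5))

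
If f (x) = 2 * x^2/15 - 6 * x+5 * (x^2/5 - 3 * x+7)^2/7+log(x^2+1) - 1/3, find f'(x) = (12*x^5 - 270*x^4 + 1810*x^3 - 4050*x^2 + 2008*x - 3780)/(105*x^2 + 105)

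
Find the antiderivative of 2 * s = s^2 + C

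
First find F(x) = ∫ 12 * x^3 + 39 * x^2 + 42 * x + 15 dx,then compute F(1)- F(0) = 52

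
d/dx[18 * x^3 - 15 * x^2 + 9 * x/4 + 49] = 54*x^2 - 30*x + 9/4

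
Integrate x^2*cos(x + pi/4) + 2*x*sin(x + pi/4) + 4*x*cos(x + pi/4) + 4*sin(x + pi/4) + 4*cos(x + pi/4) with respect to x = (x + 2)^2*sin(x + pi/4) + C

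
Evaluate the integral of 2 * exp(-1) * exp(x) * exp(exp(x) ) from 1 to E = -2*exp(-1 + E) + 2*exp(-1 + exp(E))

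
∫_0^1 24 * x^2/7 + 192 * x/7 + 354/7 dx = 458/7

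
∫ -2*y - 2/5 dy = -y^2 - 2*y/5 + C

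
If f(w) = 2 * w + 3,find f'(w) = 2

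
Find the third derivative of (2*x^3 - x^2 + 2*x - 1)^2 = 480*x^3 - 240*x^2 + 216*x - 48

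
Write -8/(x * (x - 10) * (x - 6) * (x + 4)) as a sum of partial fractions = 1/(70*(x + 4)) + 1/(30*(x - 6)) - 1/(70*(x - 10)) - 1/(30*x)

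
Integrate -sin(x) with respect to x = cos(x) + C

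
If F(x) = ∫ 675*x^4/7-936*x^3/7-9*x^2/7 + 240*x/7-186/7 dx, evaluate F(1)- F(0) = -24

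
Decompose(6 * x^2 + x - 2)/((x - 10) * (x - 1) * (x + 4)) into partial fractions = 9/(7*(x + 4)) - 1/(9*(x - 1)) + 304/(63*(x - 10))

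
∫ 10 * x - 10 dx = 5*x^2 - 10*x + C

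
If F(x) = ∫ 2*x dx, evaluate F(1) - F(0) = 1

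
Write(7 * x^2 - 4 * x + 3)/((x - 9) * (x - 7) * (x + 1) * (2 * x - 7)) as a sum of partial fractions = 598/(693*(2*x - 7)) - 7/(360*(x + 1)) - 159/(56*(x - 7)) + 267/(110*(x - 9))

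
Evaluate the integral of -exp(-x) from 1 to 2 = -exp(-1) + exp(-2)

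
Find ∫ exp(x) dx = exp(x) + C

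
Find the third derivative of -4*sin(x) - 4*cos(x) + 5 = -4*sin(x) + 4*cos(x)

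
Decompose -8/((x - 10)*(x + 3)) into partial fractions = 8/(13*(x + 3)) - 8/(13*(x - 10))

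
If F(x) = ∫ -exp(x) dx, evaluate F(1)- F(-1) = -E + exp(-1)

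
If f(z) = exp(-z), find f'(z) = -exp(-z)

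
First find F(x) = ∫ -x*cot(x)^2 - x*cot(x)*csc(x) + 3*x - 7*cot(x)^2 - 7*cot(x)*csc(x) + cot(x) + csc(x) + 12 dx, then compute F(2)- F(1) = -8*csc(1) - 8*cot(1) + 9*cot(2) + 9*csc(2) + 25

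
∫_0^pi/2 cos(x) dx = 1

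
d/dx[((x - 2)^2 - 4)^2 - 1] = 4*x^3 - 24*x^2 + 32*x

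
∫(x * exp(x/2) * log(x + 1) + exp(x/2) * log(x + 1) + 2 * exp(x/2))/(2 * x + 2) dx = exp(x/2)*log(x + 1) + C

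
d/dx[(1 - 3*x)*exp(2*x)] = -6*x*exp(2*x) - exp(2*x)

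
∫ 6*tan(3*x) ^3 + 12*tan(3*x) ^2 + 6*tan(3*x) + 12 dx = (tan(3*x) + 2)^2 + C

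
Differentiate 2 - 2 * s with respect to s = -2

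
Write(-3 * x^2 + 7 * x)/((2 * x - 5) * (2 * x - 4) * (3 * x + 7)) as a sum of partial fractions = -147/(377*(3*x + 7)) - 5/(58*(2*x - 5)) - 1/(13*(x - 2))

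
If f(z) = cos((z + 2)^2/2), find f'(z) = -(z + 2)*sin(z^2/2 + 2*z + 2)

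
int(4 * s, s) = 2*s^2 + C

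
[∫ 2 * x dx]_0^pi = pi^2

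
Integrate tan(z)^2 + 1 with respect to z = tan(z) + C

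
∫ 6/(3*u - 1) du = 2*log(1 - 3*u) + C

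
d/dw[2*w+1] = 2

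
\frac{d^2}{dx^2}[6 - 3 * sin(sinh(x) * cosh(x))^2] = -6*(cosh(2*x) - 1)^2*cos(2*sinh(x)*cosh(x)) - 6*sin(2*sinh(x)*cosh(x))*sinh(2*x) - 12*cos(2*sinh(x)*cosh(x))*cosh(2*x) + 6*cos(2*sinh(x)*cosh(x))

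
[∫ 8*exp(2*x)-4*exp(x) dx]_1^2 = -(-1 + 2*E)^2 + (-1 + 2*exp(2))^2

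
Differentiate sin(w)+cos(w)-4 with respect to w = -sin(w) + cos(w)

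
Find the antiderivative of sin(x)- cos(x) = -sin(x) - cos(x) + C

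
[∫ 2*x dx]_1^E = -1 + exp(2)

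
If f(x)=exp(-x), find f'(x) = -exp(-x)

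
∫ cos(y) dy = sin(y) + C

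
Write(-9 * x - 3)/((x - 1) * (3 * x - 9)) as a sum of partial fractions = 2/(x - 1) - 5/(x - 3)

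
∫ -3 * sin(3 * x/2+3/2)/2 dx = cos(3*(x + 1)/2) + C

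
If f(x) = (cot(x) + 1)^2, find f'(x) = -2*(1 + cos(x)/sin(x))/sin(x)^2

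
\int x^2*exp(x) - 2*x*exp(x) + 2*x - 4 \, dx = (x - 2)^2*(exp(x) + 1) + C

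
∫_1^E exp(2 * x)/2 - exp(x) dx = -(-1 + E/2)^2 + (-1 + exp(E)/2)^2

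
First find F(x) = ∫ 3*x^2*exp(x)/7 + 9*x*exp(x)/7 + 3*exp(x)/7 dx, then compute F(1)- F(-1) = 6*E/7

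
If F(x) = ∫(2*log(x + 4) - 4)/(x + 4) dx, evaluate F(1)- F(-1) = -(-2 + log(3))^2 + (-2 + log(5))^2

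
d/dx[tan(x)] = cos(x)^(-2)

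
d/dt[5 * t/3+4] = 5/3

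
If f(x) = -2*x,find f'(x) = -2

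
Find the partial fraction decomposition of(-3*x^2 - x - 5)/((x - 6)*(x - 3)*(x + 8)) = -27/(22*(x + 8)) + 35/(33*(x - 3)) - 17/(6*(x - 6))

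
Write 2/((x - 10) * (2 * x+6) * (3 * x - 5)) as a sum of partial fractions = -9/(350*(3*x - 5)) + 1/(182*(x + 3)) + 1/(325*(x - 10))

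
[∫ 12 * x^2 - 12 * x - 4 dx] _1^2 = 6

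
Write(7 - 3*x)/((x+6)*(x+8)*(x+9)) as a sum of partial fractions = 34/(3*(x + 9)) - 31/(2*(x + 8)) + 25/(6*(x + 6))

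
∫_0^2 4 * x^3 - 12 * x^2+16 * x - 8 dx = 0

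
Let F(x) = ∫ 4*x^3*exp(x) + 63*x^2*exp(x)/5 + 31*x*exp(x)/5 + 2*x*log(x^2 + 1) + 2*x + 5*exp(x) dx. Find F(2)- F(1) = -48*E/5 - 2*log(2) + 5*log(5) + 222*exp(2)/5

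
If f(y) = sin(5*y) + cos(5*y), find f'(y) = -5*sin(5*y) + 5*cos(5*y)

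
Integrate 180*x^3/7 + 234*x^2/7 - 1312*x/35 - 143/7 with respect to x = 45*x^4/7 + 78*x^3/7 - 656*x^2/35 - 143*x/7 + C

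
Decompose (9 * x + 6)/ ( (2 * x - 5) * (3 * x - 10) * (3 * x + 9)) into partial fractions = 108/(95*(3*x - 10)) - 38/(55*(2*x - 5)) - 7/(209*(x + 3))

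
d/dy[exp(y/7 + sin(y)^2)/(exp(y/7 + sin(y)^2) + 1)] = (7*sin(2*y) + 1)*exp(y/7)*exp(1/2 - cos(2*y)/2)/(7*(exp(y/7)*exp(sin(y)^2) + 1)^2)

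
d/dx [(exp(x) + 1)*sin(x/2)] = exp(x)*sin(x/2) + exp(x)*cos(x/2)/2 + cos(x/2)/2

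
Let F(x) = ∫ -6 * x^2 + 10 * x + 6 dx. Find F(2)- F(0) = 16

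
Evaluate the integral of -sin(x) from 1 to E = cos(E) - cos(1)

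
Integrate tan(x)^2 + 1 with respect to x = tan(x) + C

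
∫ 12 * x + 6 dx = 6*x^2 + 6*x + C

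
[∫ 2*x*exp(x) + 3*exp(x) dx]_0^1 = -1 + 3*E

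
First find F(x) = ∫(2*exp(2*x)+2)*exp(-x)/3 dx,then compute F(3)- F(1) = -2*E/3 - 2*exp(-3)/3 + 2*exp(-1)/3 + 2*exp(3)/3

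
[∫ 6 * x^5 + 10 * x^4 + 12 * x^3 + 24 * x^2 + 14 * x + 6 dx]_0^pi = -9 + (-pi^3 - pi^2 - pi - 3)^2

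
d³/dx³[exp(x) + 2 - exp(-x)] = (exp(2*x) + 1)*exp(-x)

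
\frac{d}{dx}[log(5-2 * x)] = 2/(2*x - 5)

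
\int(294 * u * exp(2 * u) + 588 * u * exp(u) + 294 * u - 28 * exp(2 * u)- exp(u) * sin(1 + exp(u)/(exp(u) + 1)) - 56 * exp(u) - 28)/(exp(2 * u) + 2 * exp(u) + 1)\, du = 147*u^2 - 28*u + cos((2*exp(u) + 1)/(exp(u) + 1)) + C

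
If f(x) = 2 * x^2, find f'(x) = 4*x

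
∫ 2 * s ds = s^2 + C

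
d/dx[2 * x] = 2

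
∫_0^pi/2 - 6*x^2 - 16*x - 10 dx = -pi*(1 + (pi/2 + 2)^2)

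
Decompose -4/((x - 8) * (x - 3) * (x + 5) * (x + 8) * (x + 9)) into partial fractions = -1/(204*(x + 9)) + 1/(132*(x + 8)) - 1/(312*(x + 5)) + 1/(1320*(x - 3)) - 1/(4420*(x - 8))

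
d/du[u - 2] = 1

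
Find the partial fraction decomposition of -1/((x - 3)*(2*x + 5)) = 2/(11*(2*x + 5)) - 1/(11*(x - 3))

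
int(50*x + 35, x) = 25*x^2 + 35*x + C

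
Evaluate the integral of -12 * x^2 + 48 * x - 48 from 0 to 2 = -32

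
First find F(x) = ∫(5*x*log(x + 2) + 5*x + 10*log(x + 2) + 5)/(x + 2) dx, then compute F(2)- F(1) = -10*log(3) + 30*log(2)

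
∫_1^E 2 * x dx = -1 + exp(2)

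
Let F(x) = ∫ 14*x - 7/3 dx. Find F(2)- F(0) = 70/3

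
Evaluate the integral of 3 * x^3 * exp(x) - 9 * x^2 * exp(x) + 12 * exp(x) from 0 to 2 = 24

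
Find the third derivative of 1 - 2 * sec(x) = 2*(1 - 6/cos(x)^2)*sin(x)/cos(x)^2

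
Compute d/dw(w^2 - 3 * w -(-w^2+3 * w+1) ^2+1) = -4*w^3 + 18*w^2 - 12*w - 9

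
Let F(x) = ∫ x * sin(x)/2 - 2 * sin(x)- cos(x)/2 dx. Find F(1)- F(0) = -2 + 3*cos(1)/2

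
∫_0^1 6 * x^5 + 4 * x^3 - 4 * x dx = 0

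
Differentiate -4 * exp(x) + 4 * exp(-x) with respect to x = (-4*exp(2*x) - 4)*exp(-x)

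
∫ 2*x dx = x^2 + C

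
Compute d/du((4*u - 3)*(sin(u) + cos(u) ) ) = -4*u*sin(u) + 4*u*cos(u) + 7*sin(u) + cos(u)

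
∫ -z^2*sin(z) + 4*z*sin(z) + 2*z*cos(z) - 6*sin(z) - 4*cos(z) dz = ((z - 2)^2 + 2)*cos(z) + C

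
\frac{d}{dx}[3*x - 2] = 3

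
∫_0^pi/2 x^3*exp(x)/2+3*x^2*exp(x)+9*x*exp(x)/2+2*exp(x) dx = -1/2 + (1 + pi/2)^3*exp(pi/2)/2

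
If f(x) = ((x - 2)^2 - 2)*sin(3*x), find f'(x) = 3*x^2*cos(3*x) + 2*x*sin(3*x) - 12*x*cos(3*x) - 4*sin(3*x) + 6*cos(3*x)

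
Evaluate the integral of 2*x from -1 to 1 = 0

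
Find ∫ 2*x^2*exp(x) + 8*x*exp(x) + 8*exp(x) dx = 2*((x + 1)^2 + 1)*exp(x) + C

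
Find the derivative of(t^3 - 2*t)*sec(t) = (t^3*sin(t)/cos(t) + 3*t^2 - 2*t*sin(t)/cos(t) - 2)/cos(t)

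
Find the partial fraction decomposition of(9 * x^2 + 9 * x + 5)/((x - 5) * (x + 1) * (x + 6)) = 5/(x + 6) - 1/(6*(x + 1)) + 25/(6*(x - 5))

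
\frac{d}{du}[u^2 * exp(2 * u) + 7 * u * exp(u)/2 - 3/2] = 2*u^2*exp(2*u) + 2*u*exp(2*u) + 7*u*exp(u)/2 + 7*exp(u)/2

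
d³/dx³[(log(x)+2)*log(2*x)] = (4*log(x) - 2 + 2*log(2))/x^3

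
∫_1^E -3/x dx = -3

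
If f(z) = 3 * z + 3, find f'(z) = 3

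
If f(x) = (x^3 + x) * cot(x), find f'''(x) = -6*x^3*cot(x)^4 - 8*x^3*cot(x)^2 - 2*x^3 + 18*x^2*cot(x)^3 + 18*x^2*cot(x) - 6*x*cot(x)^4 - 26*x*cot(x)^2 - 20*x + 6*cot(x)^3 + 12*cot(x)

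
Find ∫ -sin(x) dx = cos(x) + C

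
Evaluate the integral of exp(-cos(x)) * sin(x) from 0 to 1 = -exp(-1) + exp(-cos(1))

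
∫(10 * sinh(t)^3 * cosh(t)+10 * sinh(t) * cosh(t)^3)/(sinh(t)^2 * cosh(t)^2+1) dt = 5*log(cosh(4*t)/8 + 7/8) + C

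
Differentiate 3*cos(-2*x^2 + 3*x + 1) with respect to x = 3*(4*x - 3)*sin(-2*x^2 + 3*x + 1)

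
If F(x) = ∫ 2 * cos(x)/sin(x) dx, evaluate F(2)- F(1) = 2*log(sin(2)) - 2*log(sin(1))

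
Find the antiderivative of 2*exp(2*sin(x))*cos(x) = exp(2*sin(x)) + C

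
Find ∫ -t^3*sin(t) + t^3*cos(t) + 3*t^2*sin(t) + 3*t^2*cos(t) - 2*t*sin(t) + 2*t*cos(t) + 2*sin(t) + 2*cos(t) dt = sqrt(2)*t*(t^2 + 2)*sin(t + pi/4) + C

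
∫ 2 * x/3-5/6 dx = x^2/3 - 5*x/6 + C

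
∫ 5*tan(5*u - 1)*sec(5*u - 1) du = sec(5*u - 1) + C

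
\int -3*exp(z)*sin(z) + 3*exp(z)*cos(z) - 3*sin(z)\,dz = (3*exp(z) + 3)*cos(z) + C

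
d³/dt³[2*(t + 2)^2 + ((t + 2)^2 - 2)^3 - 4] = 120*t^3 + 720*t^2 + 1296*t + 672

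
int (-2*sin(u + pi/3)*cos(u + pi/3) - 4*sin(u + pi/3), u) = (cos(u + pi/3) + 2)^2 + C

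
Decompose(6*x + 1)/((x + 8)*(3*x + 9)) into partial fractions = 47/(15*(x + 8)) - 17/(15*(x + 3))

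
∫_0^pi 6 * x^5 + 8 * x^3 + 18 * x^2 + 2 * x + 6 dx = -9 + (-pi^3 - pi - 3)^2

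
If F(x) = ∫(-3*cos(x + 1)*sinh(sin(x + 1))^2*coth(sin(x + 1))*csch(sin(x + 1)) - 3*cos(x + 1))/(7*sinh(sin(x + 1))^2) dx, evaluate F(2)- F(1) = -3*coth(sin(2))/7 - 3*csch(sin(2))/7 + 3*csch(sin(3))/7 + 3*coth(sin(3))/7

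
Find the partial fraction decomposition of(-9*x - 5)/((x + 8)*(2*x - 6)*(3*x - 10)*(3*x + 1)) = -9/(2530*(3*x + 1)) - 315/(748*(3*x - 10)) - 67/(17204*(x + 8)) + 8/(55*(x - 3))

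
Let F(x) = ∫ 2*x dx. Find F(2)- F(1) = 3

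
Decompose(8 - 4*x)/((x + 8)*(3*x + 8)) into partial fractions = 7/(2*(3*x + 8)) - 5/(2*(x + 8))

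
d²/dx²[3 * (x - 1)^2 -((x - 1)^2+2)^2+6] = -12*x^2 + 24*x - 14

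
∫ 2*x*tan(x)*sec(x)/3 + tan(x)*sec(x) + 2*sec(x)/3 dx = (2*x/3 + 1)*sec(x) + C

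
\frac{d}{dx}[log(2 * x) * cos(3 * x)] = (-3*x*log(x)*sin(3*x) - 3*x*log(2)*sin(3*x) + cos(3*x))/x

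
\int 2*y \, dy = y^2 + C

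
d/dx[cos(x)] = -sin(x)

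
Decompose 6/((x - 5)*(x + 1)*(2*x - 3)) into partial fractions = -24/(35*(2*x - 3)) + 1/(5*(x + 1)) + 1/(7*(x - 5))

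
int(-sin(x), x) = cos(x) + C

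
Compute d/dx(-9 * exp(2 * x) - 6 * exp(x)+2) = -18*exp(2*x) - 6*exp(x)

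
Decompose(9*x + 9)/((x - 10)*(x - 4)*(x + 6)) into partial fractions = -9/(32*(x + 6)) - 3/(4*(x - 4)) + 33/(32*(x - 10))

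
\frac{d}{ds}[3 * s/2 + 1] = 3/2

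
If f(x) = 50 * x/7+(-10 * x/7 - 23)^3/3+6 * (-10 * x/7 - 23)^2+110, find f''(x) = -2000*x/343 - 3400/49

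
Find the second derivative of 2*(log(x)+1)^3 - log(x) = (7 - 6*log(x)^2)/x^2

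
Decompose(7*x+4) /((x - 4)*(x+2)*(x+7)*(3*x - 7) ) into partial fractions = -549/(1820*(3*x - 7)) + 9/(308*(x + 7)) - 1/(39*(x + 2)) + 16/(165*(x - 4))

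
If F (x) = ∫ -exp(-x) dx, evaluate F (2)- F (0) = -1 + exp(-2)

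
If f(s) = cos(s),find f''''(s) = cos(s)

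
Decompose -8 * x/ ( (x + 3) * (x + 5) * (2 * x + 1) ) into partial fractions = 16/(45*(2*x + 1)) + 20/(9*(x + 5)) - 12/(5*(x + 3))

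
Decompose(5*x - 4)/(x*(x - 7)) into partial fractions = 31/(7*(x - 7)) + 4/(7*x)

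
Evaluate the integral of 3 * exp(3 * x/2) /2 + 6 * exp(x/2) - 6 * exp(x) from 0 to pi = 1 + (-2 + exp(pi/2))^3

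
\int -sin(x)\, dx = cos(x) + C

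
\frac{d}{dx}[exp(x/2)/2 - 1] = exp(x/2)/4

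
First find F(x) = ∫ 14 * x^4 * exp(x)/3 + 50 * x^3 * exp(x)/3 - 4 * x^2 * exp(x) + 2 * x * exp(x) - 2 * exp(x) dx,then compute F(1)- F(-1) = -32*exp(-1)/3 + 8*E/3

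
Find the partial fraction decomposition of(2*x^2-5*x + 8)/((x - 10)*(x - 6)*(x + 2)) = 13/(48*(x + 2)) - 25/(16*(x - 6)) + 79/(24*(x - 10))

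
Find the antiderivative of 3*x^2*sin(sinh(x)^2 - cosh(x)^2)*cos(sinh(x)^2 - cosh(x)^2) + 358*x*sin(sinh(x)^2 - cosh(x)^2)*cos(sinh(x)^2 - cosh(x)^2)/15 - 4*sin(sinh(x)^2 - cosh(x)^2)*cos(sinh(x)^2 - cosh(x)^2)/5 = -x^3*sin(2)/2 - 179*x^2*sin(2)/30 + 2*x*sin(2)/5 + C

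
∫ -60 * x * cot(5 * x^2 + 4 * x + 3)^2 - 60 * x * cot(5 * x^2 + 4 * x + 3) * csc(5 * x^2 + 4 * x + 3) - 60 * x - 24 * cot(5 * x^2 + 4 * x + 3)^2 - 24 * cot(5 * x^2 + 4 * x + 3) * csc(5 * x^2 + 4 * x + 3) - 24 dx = 6*cot(5*x^2 + 4*x + 3) + 6*csc(5*x^2 + 4*x + 3) + C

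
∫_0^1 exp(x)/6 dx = -1/6 + E/6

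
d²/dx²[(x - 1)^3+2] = 6*x - 6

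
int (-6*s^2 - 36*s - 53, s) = -2*s^3 - 18*s^2 - 53*s + C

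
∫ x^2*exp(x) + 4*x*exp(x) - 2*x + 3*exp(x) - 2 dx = (x + 1)^2*(exp(x) - 1) + C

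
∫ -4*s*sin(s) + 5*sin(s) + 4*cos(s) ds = (4*s - 5)*cos(s) + C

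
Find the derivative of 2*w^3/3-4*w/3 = 2*w^2 - 4/3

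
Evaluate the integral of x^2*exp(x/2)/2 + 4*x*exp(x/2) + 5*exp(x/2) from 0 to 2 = -2 + 14*E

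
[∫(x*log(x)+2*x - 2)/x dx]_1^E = -3 + 2*E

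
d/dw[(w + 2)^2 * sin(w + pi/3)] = w^2*cos(w + pi/3) + 2*sqrt(2)*w*cos(w + pi/12) + 2*w*cos(w + pi/3) + 4*sqrt(2)*cos(w + pi/12)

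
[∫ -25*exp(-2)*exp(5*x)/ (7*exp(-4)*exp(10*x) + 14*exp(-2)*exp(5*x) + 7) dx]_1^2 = -5*exp(-3)/(7*(exp(-3) + 1)) + 5*exp(-8)/(7*(exp(-8) + 1))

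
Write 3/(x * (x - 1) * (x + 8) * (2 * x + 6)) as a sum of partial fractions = -1/(240*(x + 8)) + 1/(40*(x + 3)) + 1/(24*(x - 1)) - 1/(16*x)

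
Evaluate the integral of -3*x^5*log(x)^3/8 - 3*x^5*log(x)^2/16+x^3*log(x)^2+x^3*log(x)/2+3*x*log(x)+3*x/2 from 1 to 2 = -4*log(2)^3 + 4*log(2)^2 + 6*log(2)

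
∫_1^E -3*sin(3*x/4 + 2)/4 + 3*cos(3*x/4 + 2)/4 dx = sqrt(2)*(sin(pi/4 + 2 + 3*E/4) - sin((pi + 11)/4))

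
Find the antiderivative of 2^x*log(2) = 2^x + C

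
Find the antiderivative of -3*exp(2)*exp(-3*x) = exp(2 - 3*x) + C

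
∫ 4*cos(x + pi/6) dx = 4*sin(x + pi/6) + C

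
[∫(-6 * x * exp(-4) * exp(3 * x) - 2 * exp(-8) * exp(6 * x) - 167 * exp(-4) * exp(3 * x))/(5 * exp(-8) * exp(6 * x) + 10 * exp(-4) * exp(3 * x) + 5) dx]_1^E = (-11 - 2*E/5)*exp(-4 + 3*E)/(1 + exp(-4 + 3*E)) + 57*exp(-1)/(5*(exp(-1) + 1))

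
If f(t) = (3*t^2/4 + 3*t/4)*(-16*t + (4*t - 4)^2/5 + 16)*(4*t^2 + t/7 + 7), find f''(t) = 288*t^4 - 8016*t^3/7 + 432*t^2/7 - 9144*t/35 - 1032/35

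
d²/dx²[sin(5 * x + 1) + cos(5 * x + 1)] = -25*sqrt(2)*sin(5*x + pi/4 + 1)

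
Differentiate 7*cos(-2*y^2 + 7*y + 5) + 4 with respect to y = 7*(4*y - 7)*sin(-2*y^2 + 7*y + 5)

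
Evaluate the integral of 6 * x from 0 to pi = 3*pi^2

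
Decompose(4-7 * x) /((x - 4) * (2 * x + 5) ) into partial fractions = -43/(13*(2*x + 5)) - 24/(13*(x - 4))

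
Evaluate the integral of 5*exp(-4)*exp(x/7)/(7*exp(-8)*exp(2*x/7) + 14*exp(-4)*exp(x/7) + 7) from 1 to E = -5*exp(-27/7)/(exp(-27/7) + 1) + 5*exp(-4 + E/7)/(exp(-4 + E/7) + 1)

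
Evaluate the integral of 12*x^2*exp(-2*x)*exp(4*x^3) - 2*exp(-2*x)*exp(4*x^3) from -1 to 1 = -exp(-2) + exp(2)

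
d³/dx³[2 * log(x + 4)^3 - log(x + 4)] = (12*log(x + 4)^2 - 36*log(x + 4) + 10)/(x^3 + 12*x^2 + 48*x + 64)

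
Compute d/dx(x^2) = 2*x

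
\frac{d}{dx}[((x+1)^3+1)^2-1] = 6*x^5 + 30*x^4 + 60*x^3 + 66*x^2 + 42*x + 12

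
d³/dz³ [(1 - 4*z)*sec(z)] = (4*z*sin(z)/cos(z) - 24*z*sin(z)/cos(z)^3 - sin(z)/cos(z) + 6*sin(z)/cos(z)^3 + 12 - 24/cos(z)^2)/cos(z)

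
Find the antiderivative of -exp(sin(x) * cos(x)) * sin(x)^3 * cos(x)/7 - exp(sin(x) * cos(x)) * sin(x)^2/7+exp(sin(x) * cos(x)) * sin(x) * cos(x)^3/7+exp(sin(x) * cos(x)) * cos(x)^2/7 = exp(sin(2*x)/2)*sin(2*x)/14 + C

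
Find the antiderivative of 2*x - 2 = x^2 - 2*x + C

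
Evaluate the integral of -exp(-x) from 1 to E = -exp(-1) + exp(-E)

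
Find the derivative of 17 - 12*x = -12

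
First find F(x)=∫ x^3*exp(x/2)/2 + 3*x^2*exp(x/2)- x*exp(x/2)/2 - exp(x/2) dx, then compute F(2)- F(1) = 6*E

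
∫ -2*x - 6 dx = -x^2 - 6*x + C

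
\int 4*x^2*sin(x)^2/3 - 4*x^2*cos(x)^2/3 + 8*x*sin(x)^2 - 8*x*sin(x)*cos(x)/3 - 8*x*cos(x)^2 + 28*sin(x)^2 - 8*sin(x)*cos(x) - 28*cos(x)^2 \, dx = (-2*x^2/3 - 4*x - 14)*sin(2*x) + C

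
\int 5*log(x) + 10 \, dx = 5*x*(log(x) + 1) + C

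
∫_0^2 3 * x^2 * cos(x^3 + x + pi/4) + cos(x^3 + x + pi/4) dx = sin(pi/4 + 10) - sqrt(2)/2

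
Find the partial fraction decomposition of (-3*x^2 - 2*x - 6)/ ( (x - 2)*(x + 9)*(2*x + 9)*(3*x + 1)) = 153/(4550*(3*x + 1)) - 154/(975*(2*x + 9)) + 7/(78*(x + 9)) - 2/(91*(x - 2))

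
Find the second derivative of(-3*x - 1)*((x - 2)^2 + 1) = 22 - 18*x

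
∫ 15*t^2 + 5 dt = 5*t^3 + 5*t + C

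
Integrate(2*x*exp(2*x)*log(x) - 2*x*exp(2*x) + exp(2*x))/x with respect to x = (log(x) - 1)*exp(2*x) + C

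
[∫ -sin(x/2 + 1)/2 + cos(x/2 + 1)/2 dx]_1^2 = -sin(3/2) + cos(2) - cos(3/2) + sin(2)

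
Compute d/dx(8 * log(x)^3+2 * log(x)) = (24*log(x)^2 + 2)/x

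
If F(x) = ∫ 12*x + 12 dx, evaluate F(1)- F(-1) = 24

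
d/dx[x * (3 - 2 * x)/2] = 3/2 - 2*x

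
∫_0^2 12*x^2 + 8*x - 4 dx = 40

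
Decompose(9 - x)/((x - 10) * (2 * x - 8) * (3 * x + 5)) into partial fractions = 48/(595*(3*x + 5)) - 5/(204*(x - 4)) - 1/(420*(x - 10))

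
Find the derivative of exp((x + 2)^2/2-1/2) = x*exp(x^2/2 + 2*x + 3/2) + 2*exp(x^2/2 + 2*x + 3/2)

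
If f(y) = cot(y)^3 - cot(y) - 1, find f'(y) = -3*cot(y)^4 - 2*cot(y)^2 + 1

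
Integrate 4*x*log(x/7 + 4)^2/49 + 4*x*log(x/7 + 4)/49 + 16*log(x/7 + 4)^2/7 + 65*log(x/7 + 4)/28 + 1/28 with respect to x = (x + 28)*(8*(x + 28)*log(x/7 + 4) + 7)*log(x/7 + 4)/196 + C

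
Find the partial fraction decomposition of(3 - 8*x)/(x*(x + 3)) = -9/(x + 3) + 1/x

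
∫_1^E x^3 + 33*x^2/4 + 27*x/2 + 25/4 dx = -18 + (1 + E)^3*(E/4 + 2)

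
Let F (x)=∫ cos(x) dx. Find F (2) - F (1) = -sin(1) + sin(2)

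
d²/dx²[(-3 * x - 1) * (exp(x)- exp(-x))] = (-3*x*exp(2*x) + 3*x - 7*exp(2*x) - 5)*exp(-x)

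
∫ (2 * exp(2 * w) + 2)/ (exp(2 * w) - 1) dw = 2*log(2*sinh(w)) + C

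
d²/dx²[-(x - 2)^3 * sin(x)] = x^3*sin(x) - 6*x^2*sin(x) - 6*x^2*cos(x) + 6*x*sin(x) + 24*x*cos(x) + 4*sin(x) - 24*cos(x)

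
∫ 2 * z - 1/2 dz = z^2 - z/2 + C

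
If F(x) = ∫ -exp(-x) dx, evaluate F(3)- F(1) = -exp(-1) + exp(-3)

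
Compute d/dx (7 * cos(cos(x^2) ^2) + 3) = 28*x*sin(x^2)*sin(cos(x^2)^2)*cos(x^2)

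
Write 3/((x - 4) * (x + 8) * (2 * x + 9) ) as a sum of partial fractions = -12/(119*(2*x + 9)) + 1/(28*(x + 8)) + 1/(68*(x - 4))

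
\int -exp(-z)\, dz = exp(-z) + C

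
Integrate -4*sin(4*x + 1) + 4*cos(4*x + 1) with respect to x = sin(4*x + 1) + cos(4*x + 1) + C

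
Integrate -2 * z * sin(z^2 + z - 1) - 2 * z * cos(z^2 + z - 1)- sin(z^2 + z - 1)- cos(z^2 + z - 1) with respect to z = sqrt(2)*cos(z^2 + z - 1 + pi/4) + C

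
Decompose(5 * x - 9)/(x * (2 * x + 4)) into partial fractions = 19/(4*(x + 2)) - 9/(4*x)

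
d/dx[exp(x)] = exp(x)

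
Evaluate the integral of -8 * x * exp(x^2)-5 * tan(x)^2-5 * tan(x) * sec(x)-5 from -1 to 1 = -10*tan(1)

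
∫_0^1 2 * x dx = 1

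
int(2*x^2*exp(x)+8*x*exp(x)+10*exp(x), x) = 2*((x + 1)^2 + 2)*exp(x) + C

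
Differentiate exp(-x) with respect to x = -exp(-x)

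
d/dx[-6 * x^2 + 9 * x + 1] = 9 - 12*x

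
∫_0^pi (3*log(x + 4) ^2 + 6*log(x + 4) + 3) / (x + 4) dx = -(1 + log(4))^3 + (1 + log(pi + 4))^3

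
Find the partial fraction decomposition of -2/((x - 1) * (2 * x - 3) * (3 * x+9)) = -8/(27*(2*x - 3)) - 1/(54*(x + 3)) + 1/(6*(x - 1))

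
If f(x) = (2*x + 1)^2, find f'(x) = 8*x + 4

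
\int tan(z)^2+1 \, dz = tan(z) + C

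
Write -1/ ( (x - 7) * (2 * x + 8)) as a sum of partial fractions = 1/(22*(x + 4)) - 1/(22*(x - 7))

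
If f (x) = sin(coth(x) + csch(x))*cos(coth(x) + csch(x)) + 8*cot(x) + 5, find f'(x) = -(cos(2*(coth(x) + csch(x)))*cosh(x) + cos(2*(coth(x) + csch(x))) + 8*sinh(x)^2/sin(x)^2)/sinh(x)^2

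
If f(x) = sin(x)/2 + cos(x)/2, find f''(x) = -sin(x)/2 - cos(x)/2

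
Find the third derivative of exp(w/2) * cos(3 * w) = (198*sin(3*w) - 107*cos(3*w))*exp(w/2)/8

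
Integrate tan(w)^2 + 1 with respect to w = tan(w) + C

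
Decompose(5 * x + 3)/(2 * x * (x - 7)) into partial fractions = 19/(7*(x - 7)) - 3/(14*x)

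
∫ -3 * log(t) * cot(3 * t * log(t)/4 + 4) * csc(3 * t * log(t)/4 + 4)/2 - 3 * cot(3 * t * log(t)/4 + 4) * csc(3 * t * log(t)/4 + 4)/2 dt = 2*csc(3*t*log(t)/4 + 4) + C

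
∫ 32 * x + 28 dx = 16*x^2 + 28*x + C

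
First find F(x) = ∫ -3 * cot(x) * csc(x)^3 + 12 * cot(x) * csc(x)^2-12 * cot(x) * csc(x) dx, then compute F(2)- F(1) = (-2 + csc(2))^3 - (-2 + csc(1))^3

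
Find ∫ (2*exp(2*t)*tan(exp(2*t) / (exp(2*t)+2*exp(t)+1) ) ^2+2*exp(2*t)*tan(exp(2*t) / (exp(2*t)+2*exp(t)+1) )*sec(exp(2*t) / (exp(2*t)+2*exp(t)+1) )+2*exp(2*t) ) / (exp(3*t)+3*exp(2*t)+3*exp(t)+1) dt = tan(exp(2*t)/(exp(t) + 1)^2) + sec(exp(2*t)/(exp(t) + 1)^2) + C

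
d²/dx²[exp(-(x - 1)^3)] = (9*x^4 - 36*x^3 + 54*x^2 - 42*x + 15)*exp(-x^3 + 3*x^2 - 3*x + 1)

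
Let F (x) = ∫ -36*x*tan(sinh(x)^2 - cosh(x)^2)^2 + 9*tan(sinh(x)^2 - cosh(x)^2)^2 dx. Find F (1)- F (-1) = 18*tan(-cosh(1)^2 + sinh(1)^2)^2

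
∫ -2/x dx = -2*log(x) + C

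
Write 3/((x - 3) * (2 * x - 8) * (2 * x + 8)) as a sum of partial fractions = 3/(224*(x + 4)) - 3/(28*(x - 3)) + 3/(32*(x - 4))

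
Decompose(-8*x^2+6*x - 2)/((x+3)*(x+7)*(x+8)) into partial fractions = -562/(5*(x + 8)) + 109/(x + 7) - 23/(5*(x + 3))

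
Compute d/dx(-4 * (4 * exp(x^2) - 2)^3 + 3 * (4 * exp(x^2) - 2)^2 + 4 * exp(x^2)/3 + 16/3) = -1536*x*exp(3*x^2) + 1728*x*exp(2*x^2) - 1432*x*exp(x^2)/3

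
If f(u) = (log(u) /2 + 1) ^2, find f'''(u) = (2*log(u) + 1)/(2*u^3)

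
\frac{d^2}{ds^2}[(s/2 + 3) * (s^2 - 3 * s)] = 3*s + 3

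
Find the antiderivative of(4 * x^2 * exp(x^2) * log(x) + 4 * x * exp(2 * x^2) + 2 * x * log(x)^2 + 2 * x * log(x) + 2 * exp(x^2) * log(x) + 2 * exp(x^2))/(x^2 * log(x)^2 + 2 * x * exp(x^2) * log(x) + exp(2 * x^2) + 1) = log((x*log(x) + exp(x^2))^2 + 1) + C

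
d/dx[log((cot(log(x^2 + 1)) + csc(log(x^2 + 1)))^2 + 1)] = -2*x*(cos(log(x^2 + 1)) + 1)/((x^2 + 1)*sin(log(x^2 + 1)))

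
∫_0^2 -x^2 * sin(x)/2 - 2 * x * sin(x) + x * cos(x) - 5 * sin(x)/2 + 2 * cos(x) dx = 17*cos(2)/2 - 5/2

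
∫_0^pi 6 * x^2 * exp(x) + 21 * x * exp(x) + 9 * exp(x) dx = 3*(3*pi + 2*pi^2)*exp(pi)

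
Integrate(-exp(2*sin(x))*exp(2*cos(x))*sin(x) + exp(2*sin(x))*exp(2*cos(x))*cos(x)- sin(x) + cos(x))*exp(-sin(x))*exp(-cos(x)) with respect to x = 2*sinh(sqrt(2)*sin(x + pi/4)) + C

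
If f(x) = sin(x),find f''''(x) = sin(x)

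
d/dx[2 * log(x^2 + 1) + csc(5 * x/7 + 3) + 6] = (-5*x^2*cot(5*x/7 + 3)*csc(5*x/7 + 3) + 28*x - 5*cot(5*x/7 + 3)*csc(5*x/7 + 3))/(7*x^2 + 7)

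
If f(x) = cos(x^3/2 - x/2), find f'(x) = (1 - 3*x^2)*sin(x*(x^2 - 1)/2)/2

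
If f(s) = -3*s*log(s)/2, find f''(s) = -3/(2*s)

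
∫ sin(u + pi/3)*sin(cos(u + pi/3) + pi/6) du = cos(cos(u + pi/3) + pi/6) + C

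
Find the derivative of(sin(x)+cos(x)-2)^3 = 3*sqrt(2)*(sqrt(2)*sin(x + pi/4) - 2)^2*cos(x + pi/4)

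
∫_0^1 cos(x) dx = sin(1)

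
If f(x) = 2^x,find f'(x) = 2^x*log(2)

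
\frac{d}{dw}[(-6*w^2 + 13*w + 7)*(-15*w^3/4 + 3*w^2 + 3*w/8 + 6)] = 225*w^4/2 - 267*w^3 + 63*w^2/2 - 81*w/4 + 645/8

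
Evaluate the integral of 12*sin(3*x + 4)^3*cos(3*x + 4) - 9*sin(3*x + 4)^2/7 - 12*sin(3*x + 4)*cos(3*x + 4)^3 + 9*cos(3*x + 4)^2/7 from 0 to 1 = cos(28)/4 - 3*sin(8)/14 + 3*sin(14)/14 - cos(16)/4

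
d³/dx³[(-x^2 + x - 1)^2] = 24*x - 12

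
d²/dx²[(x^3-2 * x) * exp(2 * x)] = 4*x^3*exp(2*x) + 12*x^2*exp(2*x) - 2*x*exp(2*x) - 8*exp(2*x)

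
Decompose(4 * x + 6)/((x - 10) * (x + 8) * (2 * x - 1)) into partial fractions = -32/(323*(2*x - 1)) - 13/(153*(x + 8)) + 23/(171*(x - 10))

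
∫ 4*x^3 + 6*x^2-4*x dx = x^4 + 2*x^3 - 2*x^2 + C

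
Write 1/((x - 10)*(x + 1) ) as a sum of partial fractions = -1/(11*(x + 1)) + 1/(11*(x - 10))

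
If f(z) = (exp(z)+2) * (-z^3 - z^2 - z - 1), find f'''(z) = -z^3*exp(z) - 10*z^2*exp(z) - 25*z*exp(z) - 16*exp(z) - 12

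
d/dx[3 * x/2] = 3/2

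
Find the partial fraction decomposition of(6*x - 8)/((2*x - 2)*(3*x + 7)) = 33/(10*(3*x + 7)) - 1/(10*(x - 1))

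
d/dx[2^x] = 2^x*log(2)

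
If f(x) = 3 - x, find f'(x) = -1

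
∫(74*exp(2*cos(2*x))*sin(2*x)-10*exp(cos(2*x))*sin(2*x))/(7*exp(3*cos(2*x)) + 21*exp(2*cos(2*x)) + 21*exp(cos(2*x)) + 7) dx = -(51*exp(2 - cos(2*x)) + 28*exp(4*sin(x)^2) + 44*exp(2))/(7*(exp(2*sin(x)^2) + E)^2) + C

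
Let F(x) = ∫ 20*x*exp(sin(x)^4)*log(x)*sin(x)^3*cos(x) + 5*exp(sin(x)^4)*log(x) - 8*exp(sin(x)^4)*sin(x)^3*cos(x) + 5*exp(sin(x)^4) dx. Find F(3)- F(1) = 2*exp(sin(1)^4) + (-2 + 15*log(3))*exp(sin(3)^4)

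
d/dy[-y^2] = -2*y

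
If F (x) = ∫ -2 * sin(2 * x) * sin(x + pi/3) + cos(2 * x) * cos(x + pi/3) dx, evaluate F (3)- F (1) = sin(pi/3 + 3)*cos(6) - sin(1 + pi/3)*cos(2)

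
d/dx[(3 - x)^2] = 2*x - 6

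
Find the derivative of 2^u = 2^u*log(2)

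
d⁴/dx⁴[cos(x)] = cos(x)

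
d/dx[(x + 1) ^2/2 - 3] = x + 1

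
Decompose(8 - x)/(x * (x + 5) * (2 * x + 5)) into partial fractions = -42/(25*(2*x + 5)) + 13/(25*(x + 5)) + 8/(25*x)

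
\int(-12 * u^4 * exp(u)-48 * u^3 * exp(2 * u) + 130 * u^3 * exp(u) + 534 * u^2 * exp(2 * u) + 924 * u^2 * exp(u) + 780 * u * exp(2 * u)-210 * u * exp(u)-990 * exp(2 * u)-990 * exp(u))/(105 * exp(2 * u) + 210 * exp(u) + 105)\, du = 2*u*(-6*u^3 + 89*u^2 + 195*u - 495)*exp(u)/(105*(exp(u) + 1)) + C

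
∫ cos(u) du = sin(u) + C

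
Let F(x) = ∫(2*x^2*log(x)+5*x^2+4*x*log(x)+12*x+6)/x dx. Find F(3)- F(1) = 27*log(3) + 32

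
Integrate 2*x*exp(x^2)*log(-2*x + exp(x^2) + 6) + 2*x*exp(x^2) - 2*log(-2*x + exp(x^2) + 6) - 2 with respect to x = (-2*x + exp(x^2) + 6)*log(-2*x + exp(x^2) + 6) + C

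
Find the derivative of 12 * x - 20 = 12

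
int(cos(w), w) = sin(w) + C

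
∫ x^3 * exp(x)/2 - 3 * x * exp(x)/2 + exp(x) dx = (x - 1)^3*exp(x)/2 + C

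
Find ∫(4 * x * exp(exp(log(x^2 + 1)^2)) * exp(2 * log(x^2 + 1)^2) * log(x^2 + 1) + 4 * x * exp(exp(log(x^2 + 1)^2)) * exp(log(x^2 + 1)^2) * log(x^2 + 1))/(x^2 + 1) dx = exp(exp(log(x^2 + 1)^2) + log(x^2 + 1)^2) + C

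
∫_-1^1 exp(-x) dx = E - exp(-1)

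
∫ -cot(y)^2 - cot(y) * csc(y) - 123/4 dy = -119*y/4 + cot(y) + csc(y) + C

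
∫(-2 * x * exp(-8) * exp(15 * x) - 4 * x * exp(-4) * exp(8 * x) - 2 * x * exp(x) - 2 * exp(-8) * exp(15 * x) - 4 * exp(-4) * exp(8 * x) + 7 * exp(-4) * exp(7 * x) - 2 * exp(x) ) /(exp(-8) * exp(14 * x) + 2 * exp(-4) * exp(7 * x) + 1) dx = (-2*(x*exp(x) + 1)*(exp(7*x - 4) + 1) + exp(7*x - 4))/(exp(7*x - 4) + 1) + C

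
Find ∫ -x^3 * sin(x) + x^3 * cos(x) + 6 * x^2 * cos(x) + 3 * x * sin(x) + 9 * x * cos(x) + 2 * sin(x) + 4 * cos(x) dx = sqrt(2)*(x + 1)^3*sin(x + pi/4) + C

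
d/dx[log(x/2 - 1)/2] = 1/(2*x - 4)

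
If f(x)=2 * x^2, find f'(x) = 4*x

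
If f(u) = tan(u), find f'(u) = cos(u)^(-2)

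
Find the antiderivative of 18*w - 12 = 9*w^2 - 12*w + C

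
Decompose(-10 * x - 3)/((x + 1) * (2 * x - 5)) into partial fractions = -8/(2*x - 5) - 1/(x + 1)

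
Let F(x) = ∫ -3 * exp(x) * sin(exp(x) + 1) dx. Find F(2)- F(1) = 3*cos(1 + exp(2)) - 3*cos(1 + E)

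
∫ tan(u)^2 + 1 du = tan(u) + C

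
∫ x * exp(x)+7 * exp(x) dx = (x + 6)*exp(x) + C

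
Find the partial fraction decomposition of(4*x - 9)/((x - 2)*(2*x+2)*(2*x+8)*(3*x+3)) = 25/(648*(x + 4)) - 1/(27*(x + 1)) + 13/(108*(x + 1)^2) - 1/(648*(x - 2))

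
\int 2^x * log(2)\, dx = 2^x + C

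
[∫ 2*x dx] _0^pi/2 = pi^2/4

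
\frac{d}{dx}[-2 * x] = -2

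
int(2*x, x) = x^2 + C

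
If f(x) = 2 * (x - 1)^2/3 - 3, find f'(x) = 4*x/3 - 4/3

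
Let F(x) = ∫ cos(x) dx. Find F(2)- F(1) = -sin(1) + sin(2)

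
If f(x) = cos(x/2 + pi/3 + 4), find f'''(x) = sin(x/2 + pi/3 + 4)/8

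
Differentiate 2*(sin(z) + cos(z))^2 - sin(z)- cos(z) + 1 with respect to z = 4*cos(2*z) - sqrt(2)*cos(z + pi/4)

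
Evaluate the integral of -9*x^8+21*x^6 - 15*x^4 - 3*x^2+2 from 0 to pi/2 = (-pi^3/8 + pi/2)^3 - pi^3/4 + pi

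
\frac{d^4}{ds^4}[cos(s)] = cos(s)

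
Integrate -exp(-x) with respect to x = exp(-x) + C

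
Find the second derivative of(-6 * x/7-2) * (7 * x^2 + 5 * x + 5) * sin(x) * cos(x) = 12*x^3*sin(2*x) + 256*x^2*sin(2*x)/7 - 36*x^2*cos(2*x) + 74*x*sin(2*x)/7 - 512*x*cos(2*x)/7 + 12*sin(2*x)/7 - 200*cos(2*x)/7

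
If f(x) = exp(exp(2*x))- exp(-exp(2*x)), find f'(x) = (2*exp(2*x) + 2*exp(2*x + 2*exp(2*x)))*exp(-exp(2*x))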